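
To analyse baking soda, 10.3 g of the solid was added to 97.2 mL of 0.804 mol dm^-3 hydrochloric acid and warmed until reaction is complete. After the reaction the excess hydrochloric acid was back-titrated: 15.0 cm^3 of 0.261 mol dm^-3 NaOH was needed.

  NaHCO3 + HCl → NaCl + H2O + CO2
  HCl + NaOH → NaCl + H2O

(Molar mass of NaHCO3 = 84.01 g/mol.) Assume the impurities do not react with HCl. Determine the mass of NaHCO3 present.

6.24 g

n(HCl) added = 0.0972 × 0.804 = 0.0781 mol
n(NaOH) used in back-titration = 0.0150 × 0.261 = 3.92 × 10^-3 mol
n(HCl) left over = 3.92 × 10^-3 mol (1:1 ratio)
n(HCl) consumed by analyte = 0.0781 − 3.92 × 10^-3 = 0.0742 mol
n(NaHCO3) = 0.0742 mol (1:1 ratio)
mass of NaHCO3 = 0.0742 × 84.01 = 6.24 g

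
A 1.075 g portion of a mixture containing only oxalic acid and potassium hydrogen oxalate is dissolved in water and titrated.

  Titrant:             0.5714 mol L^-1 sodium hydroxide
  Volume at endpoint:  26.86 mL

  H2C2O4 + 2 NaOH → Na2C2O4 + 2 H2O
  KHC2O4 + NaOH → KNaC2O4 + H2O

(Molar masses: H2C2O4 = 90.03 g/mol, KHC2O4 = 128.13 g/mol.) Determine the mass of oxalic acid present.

n(NaOH) = 0.02686 × 0.5714 = 0.01535 mol
Let x = n(H2C2O4), y = n(KHC2O4).
Titrant: 2x + 1y = 0.01535;  mass: 90.03x + 128.13y = 1.075
Solving, x = 5.363 × 10^-3 mol, y = 4.622 × 10^-3 mol
mass of H2C2O4 = 5.363 × 10^-3 × 90.03 = 0.4828 g

0.4828 g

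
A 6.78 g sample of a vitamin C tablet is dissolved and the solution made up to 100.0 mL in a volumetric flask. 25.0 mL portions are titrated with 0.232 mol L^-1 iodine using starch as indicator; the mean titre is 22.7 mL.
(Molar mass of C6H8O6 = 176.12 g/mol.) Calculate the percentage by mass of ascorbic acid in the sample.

54.7 %

C6H8O6 + I2 → C6H6O6 + 2 HI
n(I2) per titration = 0.0227 × 0.232 = 5.27 × 10^-3 mol
n(C6H8O6) in each aliquot = 5.27 × 10^-3 mol (1:1 ratio)
n(C6H8O6) in the whole flask = 5.27 × 10^-3 × 100.0/25.0 = 0.0211 mol
mass of C6H8O6 = 0.0211 × 176.12 = 3.71 g
% C6H8O6 = 3.71 / 6.78 × 100 = 54.7 %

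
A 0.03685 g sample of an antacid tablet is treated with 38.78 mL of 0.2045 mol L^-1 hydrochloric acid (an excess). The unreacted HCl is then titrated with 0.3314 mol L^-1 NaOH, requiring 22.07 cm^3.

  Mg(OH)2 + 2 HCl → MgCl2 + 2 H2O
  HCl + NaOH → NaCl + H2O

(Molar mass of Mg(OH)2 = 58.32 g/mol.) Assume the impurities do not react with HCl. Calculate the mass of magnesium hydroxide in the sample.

0.01798 g

n(HCl) added = 0.03878 × 0.2045 = 7.931 × 10^-3 mol
n(NaOH) used in back-titration = 0.02207 × 0.3314 = 7.314 × 10^-3 mol
n(HCl) left over = 7.314 × 10^-3 mol (1:1 ratio)
n(HCl) consumed by analyte = 7.931 × 10^-3 − 7.314 × 10^-3 = 6.165 × 10^-4 mol
From the 1:2 ratio, n(Mg(OH)2) = 1/2 × 6.165 × 10^-4 = 3.083 × 10^-4 mol
mass of Mg(OH)2 = 3.083 × 10^-4 × 58.32 = 0.01798 g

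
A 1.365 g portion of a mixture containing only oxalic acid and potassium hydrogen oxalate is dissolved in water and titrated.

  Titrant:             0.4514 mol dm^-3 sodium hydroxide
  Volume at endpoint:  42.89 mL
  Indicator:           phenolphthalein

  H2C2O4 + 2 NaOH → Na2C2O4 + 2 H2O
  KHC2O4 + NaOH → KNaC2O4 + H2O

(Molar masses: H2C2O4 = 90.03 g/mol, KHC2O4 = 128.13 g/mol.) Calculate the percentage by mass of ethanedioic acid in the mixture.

44.27 %

n(NaOH) = 0.04289 × 0.4514 = 0.01936 mol
Let x = n(H2C2O4), y = n(KHC2O4).
Titrant: 2x + 1y = 0.01936;  mass: 90.03x + 128.13y = 1.365
Solving, x = 6.712 × 10^-3 mol, y = 5.937 × 10^-3 mol
mass of H2C2O4 = 6.712 × 10^-3 × 90.03 = 0.6042 g
% H2C2O4 = 0.6042 / 1.365 × 100 = 44.27 %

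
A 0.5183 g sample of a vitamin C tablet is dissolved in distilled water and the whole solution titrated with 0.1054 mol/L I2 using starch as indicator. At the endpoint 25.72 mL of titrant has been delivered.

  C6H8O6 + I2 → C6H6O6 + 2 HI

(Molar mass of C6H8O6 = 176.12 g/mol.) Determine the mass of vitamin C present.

0.4774 g

n(I2) = 0.02572 L × 0.1054 mol/L = 2.711 × 10^-3 mol
n(C6H8O6) = 2.711 × 10^-3 mol (1:1 ratio)
mass of C6H8O6 = 2.711 × 10^-3 × 176.12 g/mol = 0.4774 g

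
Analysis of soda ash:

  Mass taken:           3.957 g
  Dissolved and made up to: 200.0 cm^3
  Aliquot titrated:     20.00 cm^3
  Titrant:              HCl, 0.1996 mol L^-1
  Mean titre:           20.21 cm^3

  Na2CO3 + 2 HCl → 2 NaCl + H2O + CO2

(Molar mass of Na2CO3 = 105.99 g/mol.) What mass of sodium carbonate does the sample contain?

n(HCl) per titration = 0.02021 × 0.1996 = 4.034 × 10^-3 mol
From the 1:2 ratio, n(Na2CO3) in each aliquot = 1/2 × 4.034 × 10^-3 = 2.017 × 10^-3 mol
n(Na2CO3) in the whole flask = 2.017 × 10^-3 × 200.0/20.00 = 0.02017 mol
mass of Na2CO3 = 0.02017 × 105.99 = 2.138 g

2.138 g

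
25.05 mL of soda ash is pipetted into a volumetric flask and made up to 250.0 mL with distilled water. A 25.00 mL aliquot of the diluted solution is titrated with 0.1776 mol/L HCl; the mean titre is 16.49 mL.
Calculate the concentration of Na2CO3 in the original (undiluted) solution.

0.5846 mol/L

Na2CO3 + 2 HCl → 2 NaCl + H2O + CO2
n(HCl) = 0.01649 × 0.1776 = 2.929 × 10^-3 mol
From the 1:2 ratio, n(Na2CO3) in the aliquot = 1/2 × 2.929 × 10^-3 = 1.464 × 10^-3 mol
[Na2CO3]_dilute = 1.464 × 10^-3 / 0.02500 = 0.05857 mol/L
Dilution factor = 250.0 / 25.05 = 9.980
[Na2CO3]_stock = 0.05857 × 9.980 = 0.5846 mol/L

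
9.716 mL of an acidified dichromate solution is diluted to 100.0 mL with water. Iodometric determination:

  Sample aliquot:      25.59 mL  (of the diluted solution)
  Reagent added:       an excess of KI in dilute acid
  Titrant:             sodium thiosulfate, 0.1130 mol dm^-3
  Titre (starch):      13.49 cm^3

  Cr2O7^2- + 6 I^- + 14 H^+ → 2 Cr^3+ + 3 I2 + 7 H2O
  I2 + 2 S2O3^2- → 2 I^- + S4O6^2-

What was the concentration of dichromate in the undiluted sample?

n(S2O3^2-) = 0.01349 × 0.1130 = 1.524 × 10^-3 mol
n(I2) = n(S2O3^2-)/2 = 7.622 × 10^-4 mol
From the 1:3 ratio, n(Cr2O7^2-) in the aliquot = 1/3 × 7.622 × 10^-4 = 2.541 × 10^-4 mol
[Cr2O7^2-]_dilute = 2.541 × 10^-4 / 0.02559 = 0.009928 mol/L
[Cr2O7^2-]_original = 0.009928 × 100.0/9.716 = 0.1022 mol/L

0.1022 mol/L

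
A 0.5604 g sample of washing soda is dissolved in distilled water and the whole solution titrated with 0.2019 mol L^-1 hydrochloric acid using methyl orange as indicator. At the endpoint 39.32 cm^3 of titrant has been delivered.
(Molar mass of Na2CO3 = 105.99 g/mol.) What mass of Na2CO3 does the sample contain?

Na2CO3 + 2 HCl → 2 NaCl + H2O + CO2
n(HCl) = 0.03932 L × 0.2019 mol/L = 7.939 × 10^-3 mol
From the 1:2 ratio, n(Na2CO3) = 1/2 × 7.939 × 10^-3 = 3.969 × 10^-3 mol
mass of Na2CO3 = 3.969 × 10^-3 × 105.99 g/mol = 0.4207 g

0.4207 g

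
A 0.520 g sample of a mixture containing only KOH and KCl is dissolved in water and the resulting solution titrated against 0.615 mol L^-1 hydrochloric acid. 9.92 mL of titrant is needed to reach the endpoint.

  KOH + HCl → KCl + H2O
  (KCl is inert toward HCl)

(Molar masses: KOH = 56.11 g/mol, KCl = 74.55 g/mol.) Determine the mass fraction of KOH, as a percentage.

65.8 %

n(HCl) = 0.00992 × 0.615 = 6.10 × 10^-3 mol
Let x = n(KOH), y = n(KCl).
Titrant: 1x = 6.10 × 10^-3;  mass: 56.11x + 74.55y = 0.520
Solving, x = 6.10 × 10^-3 mol, y = 2.38 × 10^-3 mol
mass of KOH = 6.10 × 10^-3 × 56.11 = 0.342 g
% KOH = 0.342 / 0.520 × 100 = 65.8 %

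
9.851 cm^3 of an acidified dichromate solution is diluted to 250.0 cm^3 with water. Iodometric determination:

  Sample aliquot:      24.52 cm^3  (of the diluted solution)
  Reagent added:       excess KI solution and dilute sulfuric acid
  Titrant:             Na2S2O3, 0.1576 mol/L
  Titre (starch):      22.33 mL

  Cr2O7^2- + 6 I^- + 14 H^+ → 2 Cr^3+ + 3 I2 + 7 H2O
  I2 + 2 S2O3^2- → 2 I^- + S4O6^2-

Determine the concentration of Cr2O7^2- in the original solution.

n(S2O3^2-) = 0.02233 × 0.1576 = 3.519 × 10^-3 mol
n(I2) = n(S2O3^2-)/2 = 1.760 × 10^-3 mol
From the 1:3 ratio, n(Cr2O7^2-) in the aliquot = 1/3 × 1.760 × 10^-3 = 5.865 × 10^-4 mol
[Cr2O7^2-]_dilute = 5.865 × 10^-4 / 0.02452 = 0.02392 mol/L
[Cr2O7^2-]_original = 0.02392 × 250.0/9.851 = 0.6071 mol/L

0.6071 mol/L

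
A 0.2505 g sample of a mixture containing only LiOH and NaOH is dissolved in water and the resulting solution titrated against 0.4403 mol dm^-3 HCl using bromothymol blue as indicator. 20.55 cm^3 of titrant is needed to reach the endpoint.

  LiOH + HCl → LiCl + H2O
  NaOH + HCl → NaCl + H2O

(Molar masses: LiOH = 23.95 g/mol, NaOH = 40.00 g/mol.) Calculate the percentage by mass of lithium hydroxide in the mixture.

66.38 %

n(HCl) = 0.02055 × 0.4403 = 9.048 × 10^-3 mol
Let x = n(LiOH), y = n(NaOH).
Titrant: 1x + 1y = 9.048 × 10^-3;  mass: 23.95x + 40.00y = 0.2505
Solving, x = 6.942 × 10^-3 mol, y = 2.106 × 10^-3 mol
mass of LiOH = 6.942 × 10^-3 × 23.95 = 0.1663 g
% LiOH = 0.1663 / 0.2505 × 100 = 66.38 %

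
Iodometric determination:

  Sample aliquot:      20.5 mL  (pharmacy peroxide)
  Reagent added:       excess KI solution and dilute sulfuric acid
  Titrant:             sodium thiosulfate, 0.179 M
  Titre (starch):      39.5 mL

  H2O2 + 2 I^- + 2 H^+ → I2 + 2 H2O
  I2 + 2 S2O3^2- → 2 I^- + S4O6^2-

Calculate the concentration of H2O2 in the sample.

n(S2O3^2-) = 0.0395 × 0.179 = 7.07 × 10^-3 mol
n(I2) = n(S2O3^2-)/2 = 3.54 × 10^-3 mol
n(H2O2) in the aliquot = 3.54 × 10^-3 mol (1:1 ratio)
[H2O2] = 3.54 × 10^-3 / 0.0205 = 0.172 mol/L

0.172 M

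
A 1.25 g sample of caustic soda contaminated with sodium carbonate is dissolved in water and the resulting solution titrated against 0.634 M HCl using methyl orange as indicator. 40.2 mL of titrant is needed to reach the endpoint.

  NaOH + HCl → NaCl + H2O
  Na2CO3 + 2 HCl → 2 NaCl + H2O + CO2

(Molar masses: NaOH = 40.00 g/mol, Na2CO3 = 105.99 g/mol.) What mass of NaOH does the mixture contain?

0.310 g

n(HCl) = 0.0402 × 0.634 = 0.0255 mol
Let x = n(NaOH), y = n(Na2CO3).
Titrant: 1x + 2y = 0.0255;  mass: 40.00x + 105.99y = 1.25
Solving, x = 7.75 × 10^-3 mol, y = 8.87 × 10^-3 mol
mass of NaOH = 7.75 × 10^-3 × 40.00 = 0.310 g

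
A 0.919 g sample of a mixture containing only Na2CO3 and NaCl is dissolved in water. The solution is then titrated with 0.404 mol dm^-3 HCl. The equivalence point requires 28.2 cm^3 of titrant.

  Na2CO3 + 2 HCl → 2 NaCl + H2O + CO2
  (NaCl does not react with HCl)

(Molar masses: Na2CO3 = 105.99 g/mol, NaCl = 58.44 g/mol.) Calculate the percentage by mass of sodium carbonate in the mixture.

n(HCl) = 0.0282 × 0.404 = 0.0114 mol
Let x = n(Na2CO3), y = n(NaCl).
Titrant: 2x = 0.0114;  mass: 105.99x + 58.44y = 0.919
Solving, x = 5.70 × 10^-3 mol, y = 5.39 × 10^-3 mol
mass of Na2CO3 = 5.70 × 10^-3 × 105.99 = 0.604 g
% Na2CO3 = 0.604 / 0.919 × 100 = 65.7 %

65.7 %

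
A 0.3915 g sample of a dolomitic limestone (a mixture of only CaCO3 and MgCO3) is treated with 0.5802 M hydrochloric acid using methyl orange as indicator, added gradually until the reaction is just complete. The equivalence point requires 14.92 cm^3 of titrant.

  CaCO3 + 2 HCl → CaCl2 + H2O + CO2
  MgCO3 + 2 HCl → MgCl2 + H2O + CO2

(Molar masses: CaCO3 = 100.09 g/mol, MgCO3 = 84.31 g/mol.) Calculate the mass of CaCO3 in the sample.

0.1686 g

n(HCl) = 0.01492 × 0.5802 = 8.657 × 10^-3 mol
Let x = n(CaCO3), y = n(MgCO3).
Titrant: 2x + 2y = 8.657 × 10^-3;  mass: 100.09x + 84.31y = 0.3915
Solving, x = 1.685 × 10^-3 mol, y = 2.644 × 10^-3 mol
mass of CaCO3 = 1.685 × 10^-3 × 100.09 = 0.1686 g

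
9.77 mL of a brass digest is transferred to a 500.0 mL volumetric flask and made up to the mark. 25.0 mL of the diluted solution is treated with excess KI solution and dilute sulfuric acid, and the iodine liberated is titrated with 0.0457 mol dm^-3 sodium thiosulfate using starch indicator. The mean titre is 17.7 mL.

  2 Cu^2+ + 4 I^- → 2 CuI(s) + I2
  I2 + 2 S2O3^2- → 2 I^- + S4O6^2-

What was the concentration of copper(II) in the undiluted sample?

n(S2O3^2-) = 0.0177 × 0.0457 = 8.09 × 10^-4 mol
n(I2) = n(S2O3^2-)/2 = 4.04 × 10^-4 mol
From the 2:1 ratio, n(Cu2+) in the aliquot = 2/1 × 4.04 × 10^-4 = 8.09 × 10^-4 mol
[Cu2+]_dilute = 8.09 × 10^-4 / 0.0250 = 0.0324 mol/L
[Cu2+]_original = 0.0324 × 500.0/9.77 = 1.66 mol/L

1.66 mol/L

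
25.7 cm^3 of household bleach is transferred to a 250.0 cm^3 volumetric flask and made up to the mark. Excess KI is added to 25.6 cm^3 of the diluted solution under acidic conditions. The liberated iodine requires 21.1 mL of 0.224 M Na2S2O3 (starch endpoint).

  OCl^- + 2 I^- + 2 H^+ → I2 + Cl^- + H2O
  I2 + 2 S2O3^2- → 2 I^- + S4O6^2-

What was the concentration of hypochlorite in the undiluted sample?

0.898 M

n(S2O3^2-) = 0.0211 × 0.224 = 4.73 × 10^-3 mol
n(I2) = n(S2O3^2-)/2 = 2.36 × 10^-3 mol
n(OCl^-) in the aliquot = 2.36 × 10^-3 mol (1:1 ratio)
[OCl^-]_dilute = 2.36 × 10^-3 / 0.0256 = 0.0923 mol/L
[OCl^-]_original = 0.0923 × 250.0/25.7 = 0.898 mol/L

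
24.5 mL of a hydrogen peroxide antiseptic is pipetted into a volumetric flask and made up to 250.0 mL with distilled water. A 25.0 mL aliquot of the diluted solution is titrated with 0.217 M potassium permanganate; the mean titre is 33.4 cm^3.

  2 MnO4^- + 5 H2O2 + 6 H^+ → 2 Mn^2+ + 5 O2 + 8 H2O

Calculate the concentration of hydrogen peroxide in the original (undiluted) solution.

n(KMnO4) = 0.0334 × 0.217 = 7.25 × 10^-3 mol
From the 5:2 ratio, n(H2O2) in the aliquot = 5/2 × 7.25 × 10^-3 = 0.0181 mol
[H2O2]_dilute = 0.0181 / 0.0250 = 0.725 mol/L
Dilution factor = 250.0 / 24.5 = 10.20
[H2O2]_stock = 0.725 × 10.20 = 7.40 mol/L

7.40 M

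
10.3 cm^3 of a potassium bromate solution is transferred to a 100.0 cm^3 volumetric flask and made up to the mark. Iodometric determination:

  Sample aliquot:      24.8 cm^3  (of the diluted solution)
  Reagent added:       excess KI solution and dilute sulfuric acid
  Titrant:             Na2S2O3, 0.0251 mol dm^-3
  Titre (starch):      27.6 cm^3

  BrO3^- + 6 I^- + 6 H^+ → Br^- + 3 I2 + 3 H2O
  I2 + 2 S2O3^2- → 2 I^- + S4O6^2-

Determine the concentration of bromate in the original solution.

n(S2O3^2-) = 0.0276 × 0.0251 = 6.93 × 10^-4 mol
n(I2) = n(S2O3^2-)/2 = 3.46 × 10^-4 mol
From the 1:3 ratio, n(BrO3^-) in the aliquot = 1/3 × 3.46 × 10^-4 = 1.15 × 10^-4 mol
[BrO3^-]_dilute = 1.15 × 10^-4 / 0.0248 = 0.00466 mol/L
[BrO3^-]_original = 0.00466 × 100.0/10.3 = 0.0452 mol/L

0.0452 mol/L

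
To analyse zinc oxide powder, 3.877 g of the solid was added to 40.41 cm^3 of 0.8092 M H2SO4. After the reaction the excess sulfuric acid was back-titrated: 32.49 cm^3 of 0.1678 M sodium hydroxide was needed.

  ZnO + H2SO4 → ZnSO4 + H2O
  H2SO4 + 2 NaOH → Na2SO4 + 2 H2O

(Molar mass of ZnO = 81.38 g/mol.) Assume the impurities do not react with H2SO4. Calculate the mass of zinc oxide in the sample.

n(H2SO4) added = 0.04041 × 0.8092 = 0.03270 mol
n(NaOH) used in back-titration = 0.03249 × 0.1678 = 5.452 × 10^-3 mol
From the 1:2 ratio, n(H2SO4) left over = 1/2 × 5.452 × 10^-3 = 2.726 × 10^-3 mol
n(H2SO4) consumed by analyte = 0.03270 − 2.726 × 10^-3 = 0.02997 mol
n(ZnO) = 0.02997 mol (1:1 ratio)
mass of ZnO = 0.02997 × 81.38 = 2.439 g

2.439 g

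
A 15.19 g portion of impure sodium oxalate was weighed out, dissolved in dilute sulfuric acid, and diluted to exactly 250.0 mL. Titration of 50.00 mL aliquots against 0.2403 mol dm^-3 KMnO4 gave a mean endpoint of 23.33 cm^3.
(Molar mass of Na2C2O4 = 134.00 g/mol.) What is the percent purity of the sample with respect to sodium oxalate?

61.82 %

2 MnO4^- + 5 C2O4^2- + 16 H^+ → 2 Mn^2+ + 10 CO2 + 8 H2O
n(KMnO4) per titration = 0.02333 × 0.2403 = 5.606 × 10^-3 mol
From the 5:2 ratio, n(Na2C2O4) in each aliquot = 5/2 × 5.606 × 10^-3 = 0.01402 mol
n(Na2C2O4) in the whole flask = 0.01402 × 250.0/50.00 = 0.07008 mol
mass of Na2C2O4 = 0.07008 × 134.00 = 9.390 g
% Na2C2O4 = 9.390 / 15.19 × 100 = 61.82 %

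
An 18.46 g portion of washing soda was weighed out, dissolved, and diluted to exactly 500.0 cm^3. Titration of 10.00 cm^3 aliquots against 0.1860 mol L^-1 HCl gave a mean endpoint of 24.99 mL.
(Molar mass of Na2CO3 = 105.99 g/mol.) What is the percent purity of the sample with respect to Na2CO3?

Na2CO3 + 2 HCl → 2 NaCl + H2O + CO2
n(HCl) per titration = 0.02499 × 0.1860 = 4.648 × 10^-3 mol
From the 1:2 ratio, n(Na2CO3) in each aliquot = 1/2 × 4.648 × 10^-3 = 2.324 × 10^-3 mol
n(Na2CO3) in the whole flask = 2.324 × 10^-3 × 500.0/10.00 = 0.1162 mol
mass of Na2CO3 = 0.1162 × 105.99 = 12.32 g
% Na2CO3 = 12.32 / 18.46 × 100 = 66.72 %

66.72 %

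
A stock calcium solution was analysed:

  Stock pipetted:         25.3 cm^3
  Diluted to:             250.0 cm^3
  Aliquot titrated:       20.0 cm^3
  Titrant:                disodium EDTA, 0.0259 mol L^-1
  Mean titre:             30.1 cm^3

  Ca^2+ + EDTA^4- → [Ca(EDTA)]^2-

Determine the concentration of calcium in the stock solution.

0.385 mol/L

n(EDTA) = 0.0301 × 0.0259 = 7.80 × 10^-4 mol
n(Ca2+) in the aliquot = 7.80 × 10^-4 mol (1:1 ratio)
[Ca2+]_dilute = 7.80 × 10^-4 / 0.0200 = 0.0390 mol/L
Dilution factor = 250.0 / 25.3 = 9.881
[Ca2+]_stock = 0.0390 × 9.881 = 0.385 mol/L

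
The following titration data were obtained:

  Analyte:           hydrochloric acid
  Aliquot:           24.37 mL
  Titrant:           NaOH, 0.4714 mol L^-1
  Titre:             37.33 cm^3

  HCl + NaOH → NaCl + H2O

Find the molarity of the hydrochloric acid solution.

n(NaOH) = 0.03733 L × 0.4714 mol/L = 0.01760 mol
n(HCl) = 0.01760 mol (1:1 mole ratio)
[HCl] = 0.01760 mol / 0.02437 L = 0.7221 mol/L

0.7221 mol/L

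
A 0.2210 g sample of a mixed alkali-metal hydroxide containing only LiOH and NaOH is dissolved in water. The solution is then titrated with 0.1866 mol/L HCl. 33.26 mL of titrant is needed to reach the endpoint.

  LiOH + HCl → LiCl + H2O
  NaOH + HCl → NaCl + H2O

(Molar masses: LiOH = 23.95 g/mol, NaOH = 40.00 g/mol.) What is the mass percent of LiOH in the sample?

n(HCl) = 0.03326 × 0.1866 = 6.206 × 10^-3 mol
Let x = n(LiOH), y = n(NaOH).
Titrant: 1x + 1y = 6.206 × 10^-3;  mass: 23.95x + 40.00y = 0.2210
Solving, x = 1.698 × 10^-3 mol, y = 4.508 × 10^-3 mol
mass of LiOH = 1.698 × 10^-3 × 23.95 = 0.04067 g
% LiOH = 0.04067 / 0.2210 × 100 = 18.40 %

18.40 %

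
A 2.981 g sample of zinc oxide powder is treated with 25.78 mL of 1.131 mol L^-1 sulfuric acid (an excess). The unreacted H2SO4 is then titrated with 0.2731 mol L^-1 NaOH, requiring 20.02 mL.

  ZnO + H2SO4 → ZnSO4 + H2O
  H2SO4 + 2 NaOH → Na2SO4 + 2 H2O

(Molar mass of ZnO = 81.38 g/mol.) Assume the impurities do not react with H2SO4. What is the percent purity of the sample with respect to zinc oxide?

72.13 %

n(H2SO4) added = 0.02578 × 1.131 = 0.02916 mol
n(NaOH) used in back-titration = 0.02002 × 0.2731 = 5.467 × 10^-3 mol
From the 1:2 ratio, n(H2SO4) left over = 1/2 × 5.467 × 10^-3 = 2.734 × 10^-3 mol
n(H2SO4) consumed by analyte = 0.02916 − 2.734 × 10^-3 = 0.02642 mol
n(ZnO) = 0.02642 mol (1:1 ratio)
mass of ZnO = 0.02642 × 81.38 = 2.150 g
% ZnO = 2.150 / 2.981 × 100 = 72.13 %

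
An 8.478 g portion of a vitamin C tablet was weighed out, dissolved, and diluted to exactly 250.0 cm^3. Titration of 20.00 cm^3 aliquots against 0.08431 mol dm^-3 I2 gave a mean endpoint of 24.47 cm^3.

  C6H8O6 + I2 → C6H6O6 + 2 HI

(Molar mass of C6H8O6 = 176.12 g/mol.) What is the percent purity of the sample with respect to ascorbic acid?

53.57 %

n(I2) per titration = 0.02447 × 0.08431 = 2.063 × 10^-3 mol
n(C6H8O6) in each aliquot = 2.063 × 10^-3 mol (1:1 ratio)
n(C6H8O6) in the whole flask = 2.063 × 10^-3 × 250.0/20.00 = 0.02579 mol
mass of C6H8O6 = 0.02579 × 176.12 = 4.542 g
% C6H8O6 = 4.542 / 8.478 × 100 = 53.57 %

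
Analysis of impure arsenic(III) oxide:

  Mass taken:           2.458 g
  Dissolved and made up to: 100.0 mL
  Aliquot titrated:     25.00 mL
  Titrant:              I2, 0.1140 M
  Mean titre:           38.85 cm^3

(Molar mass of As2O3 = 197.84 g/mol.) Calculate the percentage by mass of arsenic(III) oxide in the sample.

As2O3 + 2 I2 + 2 H2O → As2O5 + 4 HI
n(I2) per titration = 0.03885 × 0.1140 = 4.429 × 10^-3 mol
From the 1:2 ratio, n(As2O3) in each aliquot = 1/2 × 4.429 × 10^-3 = 2.214 × 10^-3 mol
n(As2O3) in the whole flask = 2.214 × 10^-3 × 100.0/25.00 = 8.858 × 10^-3 mol
mass of As2O3 = 8.858 × 10^-3 × 197.84 = 1.752 g
% As2O3 = 1.752 / 2.458 × 100 = 71.29 %

71.29 %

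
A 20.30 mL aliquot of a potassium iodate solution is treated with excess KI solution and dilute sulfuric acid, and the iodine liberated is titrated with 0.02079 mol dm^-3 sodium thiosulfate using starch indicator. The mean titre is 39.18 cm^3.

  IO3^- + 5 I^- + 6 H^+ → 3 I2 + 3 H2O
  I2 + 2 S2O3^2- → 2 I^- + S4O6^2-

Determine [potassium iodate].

0.006688 mol/L

n(S2O3^2-) = 0.03918 × 0.02079 = 8.146 × 10^-4 mol
n(I2) = n(S2O3^2-)/2 = 4.073 × 10^-4 mol
From the 1:3 ratio, n(IO3^-) in the aliquot = 1/3 × 4.073 × 10^-4 = 1.358 × 10^-4 mol
[IO3^-] = 1.358 × 10^-4 / 0.02030 = 0.006688 mol/L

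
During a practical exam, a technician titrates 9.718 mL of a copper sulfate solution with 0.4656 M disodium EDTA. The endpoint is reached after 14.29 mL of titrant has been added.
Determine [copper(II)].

0.6846 M

Cu^2+ + EDTA^4- → [Cu(EDTA)]^2-
n(EDTA) = 0.01429 L × 0.4656 mol/L = 6.653 × 10^-3 mol
n(Cu2+) = 6.653 × 10^-3 mol (1:1 mole ratio)
[Cu2+] = 6.653 × 10^-3 mol / 0.009718 L = 0.6846 mol/L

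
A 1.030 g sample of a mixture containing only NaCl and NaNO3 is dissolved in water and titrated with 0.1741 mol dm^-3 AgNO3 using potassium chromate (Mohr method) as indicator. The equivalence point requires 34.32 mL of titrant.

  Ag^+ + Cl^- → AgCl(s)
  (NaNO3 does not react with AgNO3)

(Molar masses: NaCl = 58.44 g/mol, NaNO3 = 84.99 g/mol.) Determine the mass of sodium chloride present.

n(AgNO3) = 0.03432 × 0.1741 = 5.975 × 10^-3 mol
Let x = n(NaCl), y = n(NaNO3).
Titrant: 1x = 5.975 × 10^-3;  mass: 58.44x + 84.99y = 1.030
Solving, x = 5.975 × 10^-3 mol, y = 8.011 × 10^-3 mol
mass of NaCl = 5.975 × 10^-3 × 58.44 = 0.3492 g

0.3492 g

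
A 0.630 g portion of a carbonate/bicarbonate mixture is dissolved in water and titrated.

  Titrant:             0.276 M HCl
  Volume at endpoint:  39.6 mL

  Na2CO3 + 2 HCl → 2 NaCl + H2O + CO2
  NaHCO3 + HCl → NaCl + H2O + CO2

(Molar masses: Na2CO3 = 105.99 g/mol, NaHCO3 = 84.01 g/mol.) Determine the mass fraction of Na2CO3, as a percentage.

n(HCl) = 0.0396 × 0.276 = 0.0109 mol
Let x = n(Na2CO3), y = n(NaHCO3).
Titrant: 2x + 1y = 0.0109;  mass: 105.99x + 84.01y = 0.630
Solving, x = 4.65 × 10^-3 mol, y = 1.64 × 10^-3 mol
mass of Na2CO3 = 4.65 × 10^-3 × 105.99 = 0.492 g
% Na2CO3 = 0.492 / 0.630 × 100 = 78.2 %

78.2 %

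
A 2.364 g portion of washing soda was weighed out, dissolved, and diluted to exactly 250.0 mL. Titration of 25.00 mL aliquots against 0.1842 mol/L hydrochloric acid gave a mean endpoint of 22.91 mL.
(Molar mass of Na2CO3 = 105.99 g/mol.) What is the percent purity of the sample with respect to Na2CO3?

94.60 %

Na2CO3 + 2 HCl → 2 NaCl + H2O + CO2
n(HCl) per titration = 0.02291 × 0.1842 = 4.220 × 10^-3 mol
From the 1:2 ratio, n(Na2CO3) in each aliquot = 1/2 × 4.220 × 10^-3 = 2.110 × 10^-3 mol
n(Na2CO3) in the whole flask = 2.110 × 10^-3 × 250.0/25.00 = 0.02110 mol
mass of Na2CO3 = 0.02110 × 105.99 = 2.236 g
% Na2CO3 = 2.236 / 2.364 × 100 = 94.60 %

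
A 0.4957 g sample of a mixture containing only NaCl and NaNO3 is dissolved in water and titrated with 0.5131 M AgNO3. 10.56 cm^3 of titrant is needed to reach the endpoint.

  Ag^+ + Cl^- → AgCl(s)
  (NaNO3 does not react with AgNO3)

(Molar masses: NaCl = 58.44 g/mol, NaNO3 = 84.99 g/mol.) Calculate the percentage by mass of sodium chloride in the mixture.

n(AgNO3) = 0.01056 × 0.5131 = 5.418 × 10^-3 mol
Let x = n(NaCl), y = n(NaNO3).
Titrant: 1x = 5.418 × 10^-3;  mass: 58.44x + 84.99y = 0.4957
Solving, x = 5.418 × 10^-3 mol, y = 2.107 × 10^-3 mol
mass of NaCl = 5.418 × 10^-3 × 58.44 = 0.3166 g
% NaCl = 0.3166 / 0.4957 × 100 = 63.88 %

63.88 %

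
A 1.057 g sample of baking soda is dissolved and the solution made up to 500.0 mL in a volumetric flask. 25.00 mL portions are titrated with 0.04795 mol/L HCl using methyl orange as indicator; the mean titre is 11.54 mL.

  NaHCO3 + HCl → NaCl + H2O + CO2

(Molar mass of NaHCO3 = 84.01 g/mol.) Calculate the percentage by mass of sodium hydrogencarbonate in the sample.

n(HCl) per titration = 0.01154 × 0.04795 = 5.533 × 10^-4 mol
n(NaHCO3) in each aliquot = 5.533 × 10^-4 mol (1:1 ratio)
n(NaHCO3) in the whole flask = 5.533 × 10^-4 × 500.0/25.00 = 0.01107 mol
mass of NaHCO3 = 0.01107 × 84.01 = 0.9297 g
% NaHCO3 = 0.9297 / 1.057 × 100 = 87.96 %

87.96 %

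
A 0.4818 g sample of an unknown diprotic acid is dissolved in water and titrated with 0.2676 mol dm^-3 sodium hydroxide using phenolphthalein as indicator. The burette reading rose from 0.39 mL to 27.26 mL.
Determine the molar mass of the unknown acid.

134.0 g/mol

n(NaOH) = 0.02687 L × 0.2676 mol/L = 7.190 × 10^-3 mol
From the 1:2 ratio, n(H2A) = 1/2 × 7.190 × 10^-3 = 3.595 × 10^-3 mol
M = m / n = 0.4818 g / 3.595 × 10^-3 mol = 134.0 g/mol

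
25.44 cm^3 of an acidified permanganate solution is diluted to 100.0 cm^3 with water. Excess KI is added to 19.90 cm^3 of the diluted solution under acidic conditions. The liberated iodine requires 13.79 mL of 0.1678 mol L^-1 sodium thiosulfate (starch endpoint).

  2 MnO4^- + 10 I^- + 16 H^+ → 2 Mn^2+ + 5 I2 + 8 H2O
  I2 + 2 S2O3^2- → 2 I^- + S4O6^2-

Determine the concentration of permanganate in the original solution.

n(S2O3^2-) = 0.01379 × 0.1678 = 2.314 × 10^-3 mol
n(I2) = n(S2O3^2-)/2 = 1.157 × 10^-3 mol
From the 2:5 ratio, n(MnO4^-) in the aliquot = 2/5 × 1.157 × 10^-3 = 4.628 × 10^-4 mol
[MnO4^-]_dilute = 4.628 × 10^-4 / 0.01990 = 0.02326 mol/L
[MnO4^-]_original = 0.02326 × 100.0/25.44 = 0.09141 mol/L

0.09141 mol/L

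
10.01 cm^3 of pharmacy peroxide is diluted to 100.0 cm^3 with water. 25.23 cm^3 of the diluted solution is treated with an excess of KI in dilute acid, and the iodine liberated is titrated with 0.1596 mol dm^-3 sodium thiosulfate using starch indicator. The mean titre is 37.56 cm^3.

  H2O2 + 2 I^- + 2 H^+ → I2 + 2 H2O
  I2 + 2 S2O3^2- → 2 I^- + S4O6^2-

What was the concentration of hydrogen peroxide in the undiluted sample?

1.187 mol/L

n(S2O3^2-) = 0.03756 × 0.1596 = 5.995 × 10^-3 mol
n(I2) = n(S2O3^2-)/2 = 2.997 × 10^-3 mol
n(H2O2) in the aliquot = 2.997 × 10^-3 mol (1:1 ratio)
[H2O2]_dilute = 2.997 × 10^-3 / 0.02523 = 0.1188 mol/L
[H2O2]_original = 0.1188 × 100.0/10.01 = 1.187 mol/L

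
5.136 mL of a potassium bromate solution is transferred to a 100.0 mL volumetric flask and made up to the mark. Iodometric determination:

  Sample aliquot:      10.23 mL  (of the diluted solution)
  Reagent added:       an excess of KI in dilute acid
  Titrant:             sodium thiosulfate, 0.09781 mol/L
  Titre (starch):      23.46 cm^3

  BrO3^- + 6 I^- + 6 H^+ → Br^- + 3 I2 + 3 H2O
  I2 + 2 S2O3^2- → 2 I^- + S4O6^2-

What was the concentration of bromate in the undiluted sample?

0.7279 mol/L

n(S2O3^2-) = 0.02346 × 0.09781 = 2.295 × 10^-3 mol
n(I2) = n(S2O3^2-)/2 = 1.147 × 10^-3 mol
From the 1:3 ratio, n(BrO3^-) in the aliquot = 1/3 × 1.147 × 10^-3 = 3.824 × 10^-4 mol
[BrO3^-]_dilute = 3.824 × 10^-4 / 0.01023 = 0.03738 mol/L
[BrO3^-]_original = 0.03738 × 100.0/5.136 = 0.7279 mol/L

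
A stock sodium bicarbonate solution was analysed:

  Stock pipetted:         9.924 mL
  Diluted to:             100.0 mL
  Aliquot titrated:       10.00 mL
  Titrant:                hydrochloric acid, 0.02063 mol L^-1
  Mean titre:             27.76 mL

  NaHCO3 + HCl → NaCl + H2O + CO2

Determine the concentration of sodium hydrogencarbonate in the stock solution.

n(HCl) = 0.02776 × 0.02063 = 5.727 × 10^-4 mol
n(NaHCO3) in the aliquot = 5.727 × 10^-4 mol (1:1 ratio)
[NaHCO3]_dilute = 5.727 × 10^-4 / 0.01000 = 0.05727 mol/L
Dilution factor = 100.0 / 9.924 = 10.08
[NaHCO3]_stock = 0.05727 × 10.08 = 0.5771 mol/L

0.5771 mol/L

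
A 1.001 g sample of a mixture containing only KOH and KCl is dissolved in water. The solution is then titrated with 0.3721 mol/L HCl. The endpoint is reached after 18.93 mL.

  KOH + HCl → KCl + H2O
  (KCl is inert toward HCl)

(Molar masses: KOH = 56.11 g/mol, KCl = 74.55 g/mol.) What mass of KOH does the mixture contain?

0.3952 g

n(HCl) = 0.01893 × 0.3721 = 7.044 × 10^-3 mol
Let x = n(KOH), y = n(KCl).
Titrant: 1x = 7.044 × 10^-3;  mass: 56.11x + 74.55y = 1.001
Solving, x = 7.044 × 10^-3 mol, y = 8.126 × 10^-3 mol
mass of KOH = 7.044 × 10^-3 × 56.11 = 0.3952 g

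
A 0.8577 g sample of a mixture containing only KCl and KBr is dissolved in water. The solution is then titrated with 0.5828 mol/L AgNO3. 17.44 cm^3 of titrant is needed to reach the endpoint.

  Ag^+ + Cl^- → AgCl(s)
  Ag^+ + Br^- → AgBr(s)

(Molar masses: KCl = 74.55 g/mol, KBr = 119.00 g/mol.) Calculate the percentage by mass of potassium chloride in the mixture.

68.80 %

n(AgNO3) = 0.01744 × 0.5828 = 0.01016 mol
Let x = n(KCl), y = n(KBr).
Titrant: 1x + 1y = 0.01016;  mass: 74.55x + 119.00y = 0.8577
Solving, x = 7.915 × 10^-3 mol, y = 2.249 × 10^-3 mol
mass of KCl = 7.915 × 10^-3 × 74.55 = 0.5901 g
% KCl = 0.5901 / 0.8577 × 100 = 68.80 %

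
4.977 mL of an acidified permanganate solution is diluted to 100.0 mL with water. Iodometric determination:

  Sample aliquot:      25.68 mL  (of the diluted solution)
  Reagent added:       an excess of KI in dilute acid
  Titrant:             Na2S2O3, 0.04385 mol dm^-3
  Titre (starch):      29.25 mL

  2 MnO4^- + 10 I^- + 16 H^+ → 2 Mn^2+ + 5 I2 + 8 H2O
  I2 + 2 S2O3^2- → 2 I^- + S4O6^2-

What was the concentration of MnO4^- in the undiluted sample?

0.2007 mol/L

n(S2O3^2-) = 0.02925 × 0.04385 = 1.283 × 10^-3 mol
n(I2) = n(S2O3^2-)/2 = 6.413 × 10^-4 mol
From the 2:5 ratio, n(MnO4^-) in the aliquot = 2/5 × 6.413 × 10^-4 = 2.565 × 10^-4 mol
[MnO4^-]_dilute = 2.565 × 10^-4 / 0.02568 = 0.009989 mol/L
[MnO4^-]_original = 0.009989 × 100.0/4.977 = 0.2007 mol/L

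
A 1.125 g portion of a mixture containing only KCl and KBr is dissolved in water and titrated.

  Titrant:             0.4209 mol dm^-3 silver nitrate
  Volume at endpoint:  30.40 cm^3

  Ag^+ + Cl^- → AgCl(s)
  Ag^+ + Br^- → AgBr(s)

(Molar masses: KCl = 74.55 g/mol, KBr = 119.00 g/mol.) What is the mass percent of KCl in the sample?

59.28 %

n(AgNO3) = 0.03040 × 0.4209 = 0.01280 mol
Let x = n(KCl), y = n(KBr).
Titrant: 1x + 1y = 0.01280;  mass: 74.55x + 119.00y = 1.125
Solving, x = 8.946 × 10^-3 mol, y = 3.849 × 10^-3 mol
mass of KCl = 8.946 × 10^-3 × 74.55 = 0.6669 g
% KCl = 0.6669 / 1.125 × 100 = 59.28 %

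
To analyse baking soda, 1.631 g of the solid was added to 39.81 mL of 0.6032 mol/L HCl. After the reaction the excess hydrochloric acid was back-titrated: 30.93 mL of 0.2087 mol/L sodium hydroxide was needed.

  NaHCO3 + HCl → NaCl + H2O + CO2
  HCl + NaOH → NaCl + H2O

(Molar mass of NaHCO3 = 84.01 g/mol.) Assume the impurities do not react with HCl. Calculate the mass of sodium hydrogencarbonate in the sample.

n(HCl) added = 0.03981 × 0.6032 = 0.02401 mol
n(NaOH) used in back-titration = 0.03093 × 0.2087 = 6.455 × 10^-3 mol
n(HCl) left over = 6.455 × 10^-3 mol (1:1 ratio)
n(HCl) consumed by analyte = 0.02401 − 6.455 × 10^-3 = 0.01756 mol
n(NaHCO3) = 0.01756 mol (1:1 ratio)
mass of NaHCO3 = 0.01756 × 84.01 = 1.475 g

1.475 g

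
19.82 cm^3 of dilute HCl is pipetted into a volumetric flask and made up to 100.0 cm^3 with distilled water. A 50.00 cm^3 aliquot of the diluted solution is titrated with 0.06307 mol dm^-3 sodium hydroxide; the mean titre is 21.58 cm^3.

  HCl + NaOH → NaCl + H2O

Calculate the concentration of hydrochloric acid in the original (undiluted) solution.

n(NaOH) = 0.02158 × 0.06307 = 1.361 × 10^-3 mol
n(HCl) in the aliquot = 1.361 × 10^-3 mol (1:1 ratio)
[HCl]_dilute = 1.361 × 10^-3 / 0.05000 = 0.02722 mol/L
Dilution factor = 100.0 / 19.82 = 5.045
[HCl]_stock = 0.02722 × 5.045 = 0.1373 mol/L

0.1373 mol/L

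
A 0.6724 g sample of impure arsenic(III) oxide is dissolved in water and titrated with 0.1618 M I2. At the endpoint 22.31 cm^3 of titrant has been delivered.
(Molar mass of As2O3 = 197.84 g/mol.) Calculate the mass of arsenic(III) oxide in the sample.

As2O3 + 2 I2 + 2 H2O → As2O5 + 4 HI
n(I2) = 0.02231 L × 0.1618 mol/L = 3.610 × 10^-3 mol
From the 1:2 ratio, n(As2O3) = 1/2 × 3.610 × 10^-3 = 1.805 × 10^-3 mol
mass of As2O3 = 1.805 × 10^-3 × 197.84 g/mol = 0.3571 g

0.3571 g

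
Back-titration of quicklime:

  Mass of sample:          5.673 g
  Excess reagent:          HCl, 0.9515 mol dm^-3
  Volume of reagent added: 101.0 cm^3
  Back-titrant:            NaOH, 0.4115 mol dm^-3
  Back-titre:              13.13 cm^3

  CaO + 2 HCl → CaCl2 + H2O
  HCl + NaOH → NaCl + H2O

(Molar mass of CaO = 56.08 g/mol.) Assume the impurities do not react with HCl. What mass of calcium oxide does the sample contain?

n(HCl) added = 0.1010 × 0.9515 = 0.09610 mol
n(NaOH) used in back-titration = 0.01313 × 0.4115 = 5.403 × 10^-3 mol
n(HCl) left over = 5.403 × 10^-3 mol (1:1 ratio)
n(HCl) consumed by analyte = 0.09610 − 5.403 × 10^-3 = 0.09070 mol
From the 1:2 ratio, n(CaO) = 1/2 × 0.09070 = 0.04535 mol
mass of CaO = 0.04535 × 56.08 = 2.543 g

2.543 g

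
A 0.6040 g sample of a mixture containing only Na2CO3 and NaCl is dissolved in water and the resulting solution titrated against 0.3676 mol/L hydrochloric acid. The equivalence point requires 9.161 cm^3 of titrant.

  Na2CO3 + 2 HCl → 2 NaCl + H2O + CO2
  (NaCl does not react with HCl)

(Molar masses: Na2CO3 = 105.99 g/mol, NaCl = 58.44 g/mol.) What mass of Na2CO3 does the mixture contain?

n(HCl) = 0.009161 × 0.3676 = 3.368 × 10^-3 mol
Let x = n(Na2CO3), y = n(NaCl).
Titrant: 2x = 3.368 × 10^-3;  mass: 105.99x + 58.44y = 0.6040
Solving, x = 1.684 × 10^-3 mol, y = 7.282 × 10^-3 mol
mass of Na2CO3 = 1.684 × 10^-3 × 105.99 = 0.1785 g

0.1785 g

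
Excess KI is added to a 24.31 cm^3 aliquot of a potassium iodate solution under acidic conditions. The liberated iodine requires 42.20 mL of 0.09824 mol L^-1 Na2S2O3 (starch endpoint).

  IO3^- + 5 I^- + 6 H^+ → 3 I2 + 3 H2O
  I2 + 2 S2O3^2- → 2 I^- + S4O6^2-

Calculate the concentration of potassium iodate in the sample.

n(S2O3^2-) = 0.04220 × 0.09824 = 4.146 × 10^-3 mol
n(I2) = n(S2O3^2-)/2 = 2.073 × 10^-3 mol
From the 1:3 ratio, n(IO3^-) in the aliquot = 1/3 × 2.073 × 10^-3 = 6.910 × 10^-4 mol
[IO3^-] = 6.910 × 10^-4 / 0.02431 = 0.02842 mol/L

0.02842 mol/L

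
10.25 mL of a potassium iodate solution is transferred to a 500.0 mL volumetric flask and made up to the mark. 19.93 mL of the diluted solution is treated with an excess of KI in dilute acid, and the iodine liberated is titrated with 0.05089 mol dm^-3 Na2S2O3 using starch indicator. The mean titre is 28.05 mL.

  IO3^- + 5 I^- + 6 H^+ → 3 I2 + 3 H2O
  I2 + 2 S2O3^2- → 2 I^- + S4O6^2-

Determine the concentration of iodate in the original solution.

0.5823 mol/L

n(S2O3^2-) = 0.02805 × 0.05089 = 1.427 × 10^-3 mol
n(I2) = n(S2O3^2-)/2 = 7.137 × 10^-4 mol
From the 1:3 ratio, n(IO3^-) in the aliquot = 1/3 × 7.137 × 10^-4 = 2.379 × 10^-4 mol
[IO3^-]_dilute = 2.379 × 10^-4 / 0.01993 = 0.01194 mol/L
[IO3^-]_original = 0.01194 × 500.0/10.25 = 0.5823 mol/L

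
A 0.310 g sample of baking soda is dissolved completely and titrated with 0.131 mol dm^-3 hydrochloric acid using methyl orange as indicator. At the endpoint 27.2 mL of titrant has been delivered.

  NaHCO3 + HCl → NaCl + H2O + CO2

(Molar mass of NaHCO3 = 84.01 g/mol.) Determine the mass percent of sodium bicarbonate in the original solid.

n(HCl) = 0.0272 L × 0.131 mol/L = 3.56 × 10^-3 mol
n(NaHCO3) = 3.56 × 10^-3 mol (1:1 ratio)
mass of NaHCO3 = 3.56 × 10^-3 × 84.01 g/mol = 0.299 g
% NaHCO3 = 0.299 / 0.310 × 100 = 96.6 %

96.6 %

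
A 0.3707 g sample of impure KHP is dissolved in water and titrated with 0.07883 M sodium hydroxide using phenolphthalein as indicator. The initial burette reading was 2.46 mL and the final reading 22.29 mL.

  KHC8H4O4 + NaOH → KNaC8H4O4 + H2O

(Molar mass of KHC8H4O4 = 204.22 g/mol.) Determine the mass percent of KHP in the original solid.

n(NaOH) = 0.01983 L × 0.07883 mol/L = 1.563 × 10^-3 mol
n(KHC8H4O4) = 1.563 × 10^-3 mol (1:1 ratio)
mass of KHC8H4O4 = 1.563 × 10^-3 × 204.22 g/mol = 0.3192 g
% KHC8H4O4 = 0.3192 / 0.3707 × 100 = 86.12 %

86.12 %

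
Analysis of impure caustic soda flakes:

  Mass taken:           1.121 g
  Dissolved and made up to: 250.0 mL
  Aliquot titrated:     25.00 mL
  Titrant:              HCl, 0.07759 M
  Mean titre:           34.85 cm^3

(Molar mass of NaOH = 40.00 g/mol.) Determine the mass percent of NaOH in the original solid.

96.49 %

NaOH + HCl → NaCl + H2O
n(HCl) per titration = 0.03485 × 0.07759 = 2.704 × 10^-3 mol
n(NaOH) in each aliquot = 2.704 × 10^-3 mol (1:1 ratio)
n(NaOH) in the whole flask = 2.704 × 10^-3 × 250.0/25.00 = 0.02704 mol
mass of NaOH = 0.02704 × 40.00 = 1.082 g
% NaOH = 1.082 / 1.121 × 100 = 96.49 %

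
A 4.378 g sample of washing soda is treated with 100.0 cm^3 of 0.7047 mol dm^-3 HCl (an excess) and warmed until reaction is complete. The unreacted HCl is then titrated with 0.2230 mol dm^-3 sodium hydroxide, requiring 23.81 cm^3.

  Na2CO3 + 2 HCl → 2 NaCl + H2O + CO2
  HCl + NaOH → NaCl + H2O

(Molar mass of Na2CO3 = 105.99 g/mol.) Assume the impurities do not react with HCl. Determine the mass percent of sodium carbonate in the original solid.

78.88 %

n(HCl) added = 0.1000 × 0.7047 = 0.07047 mol
n(NaOH) used in back-titration = 0.02381 × 0.2230 = 5.310 × 10^-3 mol
n(HCl) left over = 5.310 × 10^-3 mol (1:1 ratio)
n(HCl) consumed by analyte = 0.07047 − 5.310 × 10^-3 = 0.06516 mol
From the 1:2 ratio, n(Na2CO3) = 1/2 × 0.06516 = 0.03258 mol
mass of Na2CO3 = 0.03258 × 105.99 = 3.453 g
% Na2CO3 = 3.453 / 4.378 × 100 = 78.88 %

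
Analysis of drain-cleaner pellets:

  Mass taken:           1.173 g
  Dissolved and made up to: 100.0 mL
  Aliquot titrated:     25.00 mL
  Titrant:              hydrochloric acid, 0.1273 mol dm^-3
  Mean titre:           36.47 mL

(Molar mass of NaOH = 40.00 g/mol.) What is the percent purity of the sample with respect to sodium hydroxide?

NaOH + HCl → NaCl + H2O
n(HCl) per titration = 0.03647 × 0.1273 = 4.643 × 10^-3 mol
n(NaOH) in each aliquot = 4.643 × 10^-3 mol (1:1 ratio)
n(NaOH) in the whole flask = 4.643 × 10^-3 × 100.0/25.00 = 0.01857 mol
mass of NaOH = 0.01857 × 40.00 = 0.7428 g
% NaOH = 0.7428 / 1.173 × 100 = 63.33 %

63.33 %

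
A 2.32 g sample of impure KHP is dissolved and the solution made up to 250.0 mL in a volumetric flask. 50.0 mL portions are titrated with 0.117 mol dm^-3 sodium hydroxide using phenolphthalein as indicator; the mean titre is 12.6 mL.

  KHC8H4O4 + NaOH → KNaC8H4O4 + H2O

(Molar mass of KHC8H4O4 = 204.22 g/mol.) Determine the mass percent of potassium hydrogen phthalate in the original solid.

64.9 %

n(NaOH) per titration = 0.0126 × 0.117 = 1.47 × 10^-3 mol
n(KHC8H4O4) in each aliquot = 1.47 × 10^-3 mol (1:1 ratio)
n(KHC8H4O4) in the whole flask = 1.47 × 10^-3 × 250.0/50.0 = 7.37 × 10^-3 mol
mass of KHC8H4O4 = 7.37 × 10^-3 × 204.22 = 1.51 g
% KHC8H4O4 = 1.51 / 2.32 × 100 = 64.9 %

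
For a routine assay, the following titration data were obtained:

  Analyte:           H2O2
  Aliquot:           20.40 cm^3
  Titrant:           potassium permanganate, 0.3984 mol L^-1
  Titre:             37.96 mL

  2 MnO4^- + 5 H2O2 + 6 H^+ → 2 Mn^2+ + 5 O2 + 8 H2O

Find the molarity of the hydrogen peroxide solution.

n(KMnO4) = 0.03796 L × 0.3984 mol/L = 0.01512 mol
From the 5:2 mole ratio, n(H2O2) = 5/2 × 0.01512 = 0.03781 mol
[H2O2] = 0.03781 mol / 0.02040 L = 1.853 mol/L

1.853 mol/L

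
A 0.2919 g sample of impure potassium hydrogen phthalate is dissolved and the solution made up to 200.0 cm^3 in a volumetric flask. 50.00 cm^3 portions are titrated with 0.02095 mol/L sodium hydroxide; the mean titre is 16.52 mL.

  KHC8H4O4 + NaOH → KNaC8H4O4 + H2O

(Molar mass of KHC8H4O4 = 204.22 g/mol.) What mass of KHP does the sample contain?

n(NaOH) per titration = 0.01652 × 0.02095 = 3.461 × 10^-4 mol
n(KHC8H4O4) in each aliquot = 3.461 × 10^-4 mol (1:1 ratio)
n(KHC8H4O4) in the whole flask = 3.461 × 10^-4 × 200.0/50.00 = 1.384 × 10^-3 mol
mass of KHC8H4O4 = 1.384 × 10^-3 × 204.22 = 0.2827 g

0.2827 g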